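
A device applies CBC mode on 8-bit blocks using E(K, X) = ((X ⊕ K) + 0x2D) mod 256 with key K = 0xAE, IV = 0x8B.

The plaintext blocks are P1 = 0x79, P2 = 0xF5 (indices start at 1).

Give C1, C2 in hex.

C1 = 0x89, C2 = 0xFF

CBC encryption: C_i = E(K, P_i ⊕ C_{i−1}), with C_{0} = IV.
C1: P1 ⊕ 0x8B = 0xF2; E(K, 0xF2) = 0x89.
C2: P2 ⊕ 0x89 = 0x7C; E(K, 0x7C) = 0xFF.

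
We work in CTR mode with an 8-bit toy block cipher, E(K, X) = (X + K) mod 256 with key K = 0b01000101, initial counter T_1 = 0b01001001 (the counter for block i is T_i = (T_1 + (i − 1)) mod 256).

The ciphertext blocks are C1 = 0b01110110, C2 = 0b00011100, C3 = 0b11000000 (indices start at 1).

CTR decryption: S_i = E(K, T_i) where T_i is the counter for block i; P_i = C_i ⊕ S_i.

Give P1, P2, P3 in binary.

P1: T = 0b01001001, S = E(K, T) = 0b10001110; 0b01110110 ⊕ 0b10001110 = 0b11111000.
P2: T = 0b01001010, S = E(K, T) = 0b10001111; 0b00011100 ⊕ 0b10001111 = 0b10010011.
P3: T = 0b01001011, S = E(K, T) = 0b10010000; 0b11000000 ⊕ 0b10010000 = 0b01010000.

P1 = 0b11111000, P2 = 0b10010011, P3 = 0b01010000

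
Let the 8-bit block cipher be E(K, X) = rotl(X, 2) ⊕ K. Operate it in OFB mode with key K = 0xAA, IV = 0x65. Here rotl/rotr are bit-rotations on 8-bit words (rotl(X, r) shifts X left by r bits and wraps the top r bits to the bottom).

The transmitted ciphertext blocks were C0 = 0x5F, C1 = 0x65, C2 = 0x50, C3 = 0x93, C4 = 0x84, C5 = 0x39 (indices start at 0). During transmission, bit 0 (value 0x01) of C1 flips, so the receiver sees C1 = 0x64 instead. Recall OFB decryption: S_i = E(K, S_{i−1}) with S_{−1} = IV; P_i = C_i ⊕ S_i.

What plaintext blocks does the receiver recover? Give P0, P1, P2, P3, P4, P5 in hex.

P0 = 0x60, P1 = 0x32, P2 = 0xA3, P3 = 0xF6, P4 = 0xBB, P5 = 0x6F

Only C1 changed, to 0x64. In OFB, a change in C_i flips the same bit in P_i only; the keystream is unaffected. Decrypting the received ciphertext:
P0: S = E(K, 0x65) = 0x3F; 0x5F ⊕ 0x3F = 0x60.
P1: S = E(K, 0x3F) = 0x56; 0x64 ⊕ 0x56 = 0x32.
P2: S = E(K, 0x56) = 0xF3; 0x50 ⊕ 0xF3 = 0xA3.
P3: S = E(K, 0xF3) = 0x65; 0x93 ⊕ 0x65 = 0xF6.
P4: S = E(K, 0x65) = 0x3F; 0x84 ⊕ 0x3F = 0xBB.
P5: S = E(K, 0x3F) = 0x56; 0x39 ⊕ 0x56 = 0x6F.
Blocks that differ from the original plaintext: P1.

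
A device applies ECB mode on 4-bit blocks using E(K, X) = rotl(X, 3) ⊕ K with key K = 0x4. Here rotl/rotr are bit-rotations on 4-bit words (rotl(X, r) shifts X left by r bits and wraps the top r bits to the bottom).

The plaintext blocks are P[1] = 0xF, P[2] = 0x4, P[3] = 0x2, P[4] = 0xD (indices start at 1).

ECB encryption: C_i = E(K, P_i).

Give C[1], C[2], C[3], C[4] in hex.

C[1]: E(K, 0xF) = 0xB.
C[2]: E(K, 0x4) = 0x6.
C[3]: E(K, 0x2) = 0x5.
C[4]: E(K, 0xD) = 0xA.

C[1] = 0xB, C[2] = 0x6, C[3] = 0x5, C[4] = 0xA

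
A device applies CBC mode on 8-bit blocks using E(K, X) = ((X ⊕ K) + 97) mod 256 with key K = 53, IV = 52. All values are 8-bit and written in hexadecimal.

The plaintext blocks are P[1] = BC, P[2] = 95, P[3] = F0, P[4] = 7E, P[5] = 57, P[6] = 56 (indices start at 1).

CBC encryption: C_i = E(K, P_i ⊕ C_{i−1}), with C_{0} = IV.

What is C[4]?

C[1]: P[1] ⊕ 52 = EE; E(K, EE) = 54.
C[2]: P[2] ⊕ 54 = C1; E(K, C1) = 29.
C[3]: P[3] ⊕ 29 = D9; E(K, D9) = 21.
C[4]: P[4] ⊕ 21 = 5F; E(K, 5F) = A3.

C[4] = A3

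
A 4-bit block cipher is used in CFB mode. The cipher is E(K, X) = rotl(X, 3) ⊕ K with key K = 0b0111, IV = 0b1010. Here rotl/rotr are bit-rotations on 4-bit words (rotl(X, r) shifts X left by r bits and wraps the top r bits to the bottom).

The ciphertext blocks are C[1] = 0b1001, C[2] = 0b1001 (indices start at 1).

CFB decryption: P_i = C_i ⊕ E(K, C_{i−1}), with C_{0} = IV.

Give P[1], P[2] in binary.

P[1] = 0b1011, P[2] = 0b0010

P[1]: E(K, 0b1010) = 0b0010; 0b1001 ⊕ 0b0010 = 0b1011.
P[2]: E(K, 0b1001) = 0b1011; 0b1001 ⊕ 0b1011 = 0b0010.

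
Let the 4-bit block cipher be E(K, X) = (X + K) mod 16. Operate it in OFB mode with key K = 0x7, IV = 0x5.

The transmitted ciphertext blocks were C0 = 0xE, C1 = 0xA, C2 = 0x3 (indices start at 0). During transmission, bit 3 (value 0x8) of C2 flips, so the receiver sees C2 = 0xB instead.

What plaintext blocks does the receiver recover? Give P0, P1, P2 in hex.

P0 = 0x2, P1 = 0x9, P2 = 0x1

OFB decryption: S_i = E(K, S_{i−1}) with S_{−1} = IV; P_i = C_i ⊕ S_i.
Only C2 changed, to 0xB. In OFB, a change in C_i flips the same bit in P_i only; the keystream is unaffected. Decrypting the received ciphertext:
P0: S = E(K, 0x5) = 0xC; 0xE ⊕ 0xC = 0x2.
P1: S = E(K, 0xC) = 0x3; 0xA ⊕ 0x3 = 0x9.
P2: S = E(K, 0x3) = 0xA; 0xB ⊕ 0xA = 0x1.
Blocks that differ from the original plaintext: P2.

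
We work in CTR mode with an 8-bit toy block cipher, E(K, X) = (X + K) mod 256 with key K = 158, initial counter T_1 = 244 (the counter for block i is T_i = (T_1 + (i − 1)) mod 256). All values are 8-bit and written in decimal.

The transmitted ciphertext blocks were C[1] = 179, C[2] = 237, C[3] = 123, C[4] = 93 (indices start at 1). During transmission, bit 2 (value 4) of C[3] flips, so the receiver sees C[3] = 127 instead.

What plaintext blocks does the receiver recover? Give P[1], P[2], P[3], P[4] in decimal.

P[1] = 33, P[2] = 126, P[3] = 235, P[4] = 200

CTR decryption: S_i = E(K, T_i) where T_i is the counter for block i; P_i = C_i ⊕ S_i.
Only C[3] changed, to 127. In CTR, a change in C_i flips the same bit in P_i only; the keystream is unaffected. Decrypting the received ciphertext:
P[1]: T = 244, S = E(K, T) = 146; 179 ⊕ 146 = 33.
P[2]: T = 245, S = E(K, T) = 147; 237 ⊕ 147 = 126.
P[3]: T = 246, S = E(K, T) = 148; 127 ⊕ 148 = 235.
P[4]: T = 247, S = E(K, T) = 149; 93 ⊕ 149 = 200.
Blocks that differ from the original plaintext: P[3].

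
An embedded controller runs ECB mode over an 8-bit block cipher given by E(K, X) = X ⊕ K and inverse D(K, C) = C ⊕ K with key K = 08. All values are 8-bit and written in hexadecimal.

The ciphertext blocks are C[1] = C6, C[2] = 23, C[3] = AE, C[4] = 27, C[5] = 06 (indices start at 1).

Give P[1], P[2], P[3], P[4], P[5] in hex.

P[1] = CE, P[2] = 2B, P[3] = A6, P[4] = 2F, P[5] = 0E

ECB decryption: P_i = D(K, C_i).
P[1]: D(K, C6) = CE.
P[2]: D(K, 23) = 2B.
P[3]: D(K, AE) = A6.
P[4]: D(K, 27) = 2F.
P[5]: D(K, 06) = 0E.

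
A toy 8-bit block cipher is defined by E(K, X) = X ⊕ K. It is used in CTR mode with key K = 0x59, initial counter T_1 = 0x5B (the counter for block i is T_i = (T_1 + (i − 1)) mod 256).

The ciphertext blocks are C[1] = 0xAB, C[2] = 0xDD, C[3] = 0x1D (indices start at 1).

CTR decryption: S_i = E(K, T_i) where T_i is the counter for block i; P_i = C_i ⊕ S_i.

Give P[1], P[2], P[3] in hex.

P[1]: T = 0x5B, S = E(K, T) = 0x02; 0xAB ⊕ 0x02 = 0xA9.
P[2]: T = 0x5C, S = E(K, T) = 0x05; 0xDD ⊕ 0x05 = 0xD8.
P[3]: T = 0x5D, S = E(K, T) = 0x04; 0x1D ⊕ 0x04 = 0x19.

P[1] = 0xA9, P[2] = 0xD8, P[3] = 0x19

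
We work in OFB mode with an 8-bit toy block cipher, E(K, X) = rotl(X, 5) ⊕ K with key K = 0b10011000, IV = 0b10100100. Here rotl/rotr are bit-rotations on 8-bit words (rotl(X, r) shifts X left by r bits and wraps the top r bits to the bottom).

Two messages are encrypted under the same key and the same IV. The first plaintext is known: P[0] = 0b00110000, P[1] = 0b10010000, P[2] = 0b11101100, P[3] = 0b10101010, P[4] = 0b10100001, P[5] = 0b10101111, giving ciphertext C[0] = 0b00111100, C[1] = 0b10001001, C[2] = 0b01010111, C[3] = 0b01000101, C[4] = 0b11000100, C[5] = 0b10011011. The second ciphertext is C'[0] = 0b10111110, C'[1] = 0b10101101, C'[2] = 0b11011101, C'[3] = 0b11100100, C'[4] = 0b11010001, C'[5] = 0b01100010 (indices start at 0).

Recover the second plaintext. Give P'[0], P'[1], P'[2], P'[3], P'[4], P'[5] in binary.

In OFB with a reused IV, both messages share the same keystream S_i, so C_i ⊕ C'_i = P_i ⊕ P'_i and thus P'_i = P_i ⊕ C_i ⊕ C'_i.
P'[0]: 0b00110000 ⊕ 0b00111100 ⊕ 0b10111110 = 0b10110010.
P'[1]: 0b10010000 ⊕ 0b10001001 ⊕ 0b10101101 = 0b10110100.
P'[2]: 0b11101100 ⊕ 0b01010111 ⊕ 0b11011101 = 0b01100110.
P'[3]: 0b10101010 ⊕ 0b01000101 ⊕ 0b11100100 = 0b00001011.
P'[4]: 0b10100001 ⊕ 0b11000100 ⊕ 0b11010001 = 0b10110100.
P'[5]: 0b10101111 ⊕ 0b10011011 ⊕ 0b01100010 = 0b01010110.

P'[0] = 0b10110010, P'[1] = 0b10110100, P'[2] = 0b01100110, P'[3] = 0b00001011, P'[4] = 0b10110100, P'[5] = 0b01010110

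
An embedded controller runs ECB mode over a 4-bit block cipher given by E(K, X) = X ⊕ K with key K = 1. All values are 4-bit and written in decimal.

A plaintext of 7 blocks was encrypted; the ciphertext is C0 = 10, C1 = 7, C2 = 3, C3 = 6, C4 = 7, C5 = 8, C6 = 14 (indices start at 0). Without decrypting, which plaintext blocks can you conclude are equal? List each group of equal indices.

ECB encrypts each block independently with the same key, so equal ciphertext blocks imply equal plaintext blocks.
C1 = C4 = 7, so P1 = P4.

P1 = P4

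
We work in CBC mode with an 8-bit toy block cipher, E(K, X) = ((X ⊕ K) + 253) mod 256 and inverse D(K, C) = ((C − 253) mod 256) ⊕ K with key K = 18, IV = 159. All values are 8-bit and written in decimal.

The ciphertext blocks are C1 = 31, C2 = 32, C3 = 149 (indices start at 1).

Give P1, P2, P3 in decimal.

CBC decryption: P_i = D(K, C_i) ⊕ C_{i−1}, with C_{0} = IV.
P1: D(K, 31) = 48; 48 ⊕ 159 = 175.
P2: D(K, 32) = 49; 49 ⊕ 31 = 46.
P3: D(K, 149) = 138; 138 ⊕ 32 = 170.

P1 = 175, P2 = 46, P3 = 170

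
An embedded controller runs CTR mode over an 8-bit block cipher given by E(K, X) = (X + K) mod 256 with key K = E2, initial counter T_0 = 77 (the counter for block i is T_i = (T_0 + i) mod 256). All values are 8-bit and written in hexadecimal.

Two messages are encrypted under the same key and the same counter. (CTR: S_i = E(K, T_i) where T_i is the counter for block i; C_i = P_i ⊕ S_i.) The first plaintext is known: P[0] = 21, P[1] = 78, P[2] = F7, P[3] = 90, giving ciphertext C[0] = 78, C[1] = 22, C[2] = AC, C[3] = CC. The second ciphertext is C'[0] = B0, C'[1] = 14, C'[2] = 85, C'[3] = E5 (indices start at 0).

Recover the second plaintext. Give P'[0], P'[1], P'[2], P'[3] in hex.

P'[0] = E9, P'[1] = 4E, P'[2] = DE, P'[3] = B9

In CTR with a reused counter, both messages share the same keystream S_i, so C_i ⊕ C'_i = P_i ⊕ P'_i and thus P'_i = P_i ⊕ C_i ⊕ C'_i.
P'[0]: 21 ⊕ 78 ⊕ B0 = E9.
P'[1]: 78 ⊕ 22 ⊕ 14 = 4E.
P'[2]: F7 ⊕ AC ⊕ 85 = DE.
P'[3]: 90 ⊕ CC ⊕ E5 = B9.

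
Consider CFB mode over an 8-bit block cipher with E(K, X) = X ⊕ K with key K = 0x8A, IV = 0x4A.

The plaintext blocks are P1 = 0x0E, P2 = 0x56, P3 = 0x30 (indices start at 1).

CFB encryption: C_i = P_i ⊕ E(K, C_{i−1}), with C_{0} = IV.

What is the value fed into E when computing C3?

0x12

C1: E(K, 0x4A) = 0xC0; 0x0E ⊕ 0xC0 = 0xCE.
C2: E(K, 0xCE) = 0x44; 0x56 ⊕ 0x44 = 0x12.
C3: E(K, 0x12) = 0x98; 0x30 ⊕ 0x98 = 0xA8.
So the input to E for block 3 is 0x12.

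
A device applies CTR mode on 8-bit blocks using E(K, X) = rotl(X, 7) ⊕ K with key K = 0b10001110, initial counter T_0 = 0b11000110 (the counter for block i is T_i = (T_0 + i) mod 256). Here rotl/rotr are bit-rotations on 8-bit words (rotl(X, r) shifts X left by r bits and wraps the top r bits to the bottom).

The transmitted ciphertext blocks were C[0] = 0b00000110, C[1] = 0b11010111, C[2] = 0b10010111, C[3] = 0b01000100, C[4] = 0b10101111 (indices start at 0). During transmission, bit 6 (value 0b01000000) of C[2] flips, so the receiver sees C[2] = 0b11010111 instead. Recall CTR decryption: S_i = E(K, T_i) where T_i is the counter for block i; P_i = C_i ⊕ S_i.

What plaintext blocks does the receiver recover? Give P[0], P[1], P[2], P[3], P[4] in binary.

Only C[2] changed, to 0b11010111. In CTR, a change in C_i flips the same bit in P_i only; the keystream is unaffected. Decrypting the received ciphertext:
P[0]: T = 0b11000110, S = E(K, T) = 0b11101101; 0b00000110 ⊕ 0b11101101 = 0b11101011.
P[1]: T = 0b11000111, S = E(K, T) = 0b01101101; 0b11010111 ⊕ 0b01101101 = 0b10111010.
P[2]: T = 0b11001000, S = E(K, T) = 0b11101010; 0b11010111 ⊕ 0b11101010 = 0b00111101.
P[3]: T = 0b11001001, S = E(K, T) = 0b01101010; 0b01000100 ⊕ 0b01101010 = 0b00101110.
P[4]: T = 0b11001010, S = E(K, T) = 0b11101011; 0b10101111 ⊕ 0b11101011 = 0b01000100.
Blocks that differ from the original plaintext: P[2].

P[0] = 0b11101011, P[1] = 0b10111010, P[2] = 0b00111101, P[3] = 0b00101110, P[4] = 0b01000100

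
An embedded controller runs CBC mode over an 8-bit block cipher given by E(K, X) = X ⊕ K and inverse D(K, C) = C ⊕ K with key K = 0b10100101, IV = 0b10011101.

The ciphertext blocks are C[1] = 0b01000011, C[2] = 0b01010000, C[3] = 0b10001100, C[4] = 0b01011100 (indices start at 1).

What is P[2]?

CBC decryption: P_i = D(K, C_i) ⊕ C_{i−1}, with C_{0} = IV.
P[2]: D(K, 0b01010000) = 0b11110101; 0b11110101 ⊕ 0b01000011 = 0b10110110.

P[2] = 0b10110110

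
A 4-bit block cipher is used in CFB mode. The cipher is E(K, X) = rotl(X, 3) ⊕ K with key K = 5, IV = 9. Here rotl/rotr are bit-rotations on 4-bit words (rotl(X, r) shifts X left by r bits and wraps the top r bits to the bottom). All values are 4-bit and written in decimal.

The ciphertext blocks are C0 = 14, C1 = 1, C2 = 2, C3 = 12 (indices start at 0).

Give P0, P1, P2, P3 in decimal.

P0 = 7, P1 = 3, P2 = 15, P3 = 8

CFB decryption: P_i = C_i ⊕ E(K, C_{i−1}), with C_{−1} = IV.
P0: E(K, 9) = 9; 14 ⊕ 9 = 7.
P1: E(K, 14) = 2; 1 ⊕ 2 = 3.
P2: E(K, 1) = 13; 2 ⊕ 13 = 15.
P3: E(K, 2) = 4; 12 ⊕ 4 = 8.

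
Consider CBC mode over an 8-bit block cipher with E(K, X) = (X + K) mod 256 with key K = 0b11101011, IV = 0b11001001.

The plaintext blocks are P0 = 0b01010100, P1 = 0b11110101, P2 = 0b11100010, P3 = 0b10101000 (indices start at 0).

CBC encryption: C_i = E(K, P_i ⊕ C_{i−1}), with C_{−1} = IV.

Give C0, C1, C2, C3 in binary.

C0 = 0b10001000, C1 = 0b01101000, C2 = 0b01110101, C3 = 0b11001000

C0: P0 ⊕ 0b11001001 = 0b10011101; E(K, 0b10011101) = 0b10001000.
C1: P1 ⊕ 0b10001000 = 0b01111101; E(K, 0b01111101) = 0b01101000.
C2: P2 ⊕ 0b01101000 = 0b10001010; E(K, 0b10001010) = 0b01110101.
C3: P3 ⊕ 0b01110101 = 0b11011101; E(K, 0b11011101) = 0b11001000.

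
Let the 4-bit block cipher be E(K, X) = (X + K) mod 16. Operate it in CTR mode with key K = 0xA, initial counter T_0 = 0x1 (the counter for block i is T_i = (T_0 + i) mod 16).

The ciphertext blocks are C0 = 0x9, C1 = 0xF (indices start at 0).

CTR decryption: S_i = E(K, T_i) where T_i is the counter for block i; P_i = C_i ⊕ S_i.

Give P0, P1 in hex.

P0: T = 0x1, S = E(K, T) = 0xB; 0x9 ⊕ 0xB = 0x2.
P1: T = 0x2, S = E(K, T) = 0xC; 0xF ⊕ 0xC = 0x3.

P0 = 0x2, P1 = 0x3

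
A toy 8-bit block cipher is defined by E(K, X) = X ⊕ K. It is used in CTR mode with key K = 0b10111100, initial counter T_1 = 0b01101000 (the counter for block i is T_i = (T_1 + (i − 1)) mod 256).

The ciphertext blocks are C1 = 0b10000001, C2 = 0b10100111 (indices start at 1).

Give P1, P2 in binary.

P1 = 0b01010101, P2 = 0b01110010

CTR decryption: S_i = E(K, T_i) where T_i is the counter for block i; P_i = C_i ⊕ S_i.
P1: T = 0b01101000, S = E(K, T) = 0b11010100; 0b10000001 ⊕ 0b11010100 = 0b01010101.
P2: T = 0b01101001, S = E(K, T) = 0b11010101; 0b10100111 ⊕ 0b11010101 = 0b01110010.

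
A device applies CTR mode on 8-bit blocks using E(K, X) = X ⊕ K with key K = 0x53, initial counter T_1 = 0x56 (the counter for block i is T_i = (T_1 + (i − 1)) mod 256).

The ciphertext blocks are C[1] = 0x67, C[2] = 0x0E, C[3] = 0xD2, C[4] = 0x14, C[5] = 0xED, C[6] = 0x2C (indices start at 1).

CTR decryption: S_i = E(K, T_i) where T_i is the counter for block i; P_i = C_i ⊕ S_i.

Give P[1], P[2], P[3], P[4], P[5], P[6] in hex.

P[1]: T = 0x56, S = E(K, T) = 0x05; 0x67 ⊕ 0x05 = 0x62.
P[2]: T = 0x57, S = E(K, T) = 0x04; 0x0E ⊕ 0x04 = 0x0A.
P[3]: T = 0x58, S = E(K, T) = 0x0B; 0xD2 ⊕ 0x0B = 0xD9.
P[4]: T = 0x59, S = E(K, T) = 0x0A; 0x14 ⊕ 0x0A = 0x1E.
P[5]: T = 0x5A, S = E(K, T) = 0x09; 0xED ⊕ 0x09 = 0xE4.
P[6]: T = 0x5B, S = E(K, T) = 0x08; 0x2C ⊕ 0x08 = 0x24.

P[1] = 0x62, P[2] = 0x0A, P[3] = 0xD9, P[4] = 0x1E, P[5] = 0xE4, P[6] = 0x24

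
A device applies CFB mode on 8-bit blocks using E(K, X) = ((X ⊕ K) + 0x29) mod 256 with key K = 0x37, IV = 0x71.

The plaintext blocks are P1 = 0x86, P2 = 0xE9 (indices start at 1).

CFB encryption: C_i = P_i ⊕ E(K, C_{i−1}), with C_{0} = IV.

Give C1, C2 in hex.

C1 = 0xE9, C2 = 0xEE

C1: E(K, 0x71) = 0x6F; 0x86 ⊕ 0x6F = 0xE9.
C2: E(K, 0xE9) = 0x07; 0xE9 ⊕ 0x07 = 0xEE.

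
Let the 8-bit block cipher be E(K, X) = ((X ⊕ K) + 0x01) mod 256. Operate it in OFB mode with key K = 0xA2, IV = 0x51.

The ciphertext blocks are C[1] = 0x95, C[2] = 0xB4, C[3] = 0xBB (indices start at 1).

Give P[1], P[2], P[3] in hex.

OFB decryption: S_i = E(K, S_{i−1}) with S_{0} = IV; P_i = C_i ⊕ S_i.
P[1]: S = E(K, 0x51) = 0xF4; 0x95 ⊕ 0xF4 = 0x61.
P[2]: S = E(K, 0xF4) = 0x57; 0xB4 ⊕ 0x57 = 0xE3.
P[3]: S = E(K, 0x57) = 0xF6; 0xBB ⊕ 0xF6 = 0x4D.

P[1] = 0x61, P[2] = 0xE3, P[3] = 0x4D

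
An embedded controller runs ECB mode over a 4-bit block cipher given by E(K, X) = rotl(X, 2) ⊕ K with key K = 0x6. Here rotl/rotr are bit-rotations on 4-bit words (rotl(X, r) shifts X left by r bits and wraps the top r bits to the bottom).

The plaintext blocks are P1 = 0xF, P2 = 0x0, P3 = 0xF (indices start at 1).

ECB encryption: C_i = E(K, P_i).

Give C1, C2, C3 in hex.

C1 = 0x9, C2 = 0x6, C3 = 0x9

C1: E(K, 0xF) = 0x9.
C2: E(K, 0x0) = 0x6.
C3: E(K, 0xF) = 0x9.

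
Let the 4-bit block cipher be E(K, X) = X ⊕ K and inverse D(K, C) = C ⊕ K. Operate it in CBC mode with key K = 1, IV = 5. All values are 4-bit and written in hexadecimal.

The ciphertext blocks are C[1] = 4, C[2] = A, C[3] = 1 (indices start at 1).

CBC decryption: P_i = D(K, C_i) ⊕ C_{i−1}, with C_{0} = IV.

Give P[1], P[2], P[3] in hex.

P[1] = 0, P[2] = F, P[3] = A

P[1]: D(K, 4) = 5; 5 ⊕ 5 = 0.
P[2]: D(K, A) = B; B ⊕ 4 = F.
P[3]: D(K, 1) = 0; 0 ⊕ A = A.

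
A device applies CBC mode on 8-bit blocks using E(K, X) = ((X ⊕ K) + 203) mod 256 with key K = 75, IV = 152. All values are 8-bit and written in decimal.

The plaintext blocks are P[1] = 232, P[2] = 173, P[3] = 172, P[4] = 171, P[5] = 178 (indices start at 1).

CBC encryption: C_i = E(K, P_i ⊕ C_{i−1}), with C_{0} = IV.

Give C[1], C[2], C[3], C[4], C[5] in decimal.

C[1] = 6, C[2] = 171, C[3] = 23, C[4] = 194, C[5] = 6

C[1]: P[1] ⊕ 152 = 112; E(K, 112) = 6.
C[2]: P[2] ⊕ 6 = 171; E(K, 171) = 171.
C[3]: P[3] ⊕ 171 = 7; E(K, 7) = 23.
C[4]: P[4] ⊕ 23 = 188; E(K, 188) = 194.
C[5]: P[5] ⊕ 194 = 112; E(K, 112) = 6.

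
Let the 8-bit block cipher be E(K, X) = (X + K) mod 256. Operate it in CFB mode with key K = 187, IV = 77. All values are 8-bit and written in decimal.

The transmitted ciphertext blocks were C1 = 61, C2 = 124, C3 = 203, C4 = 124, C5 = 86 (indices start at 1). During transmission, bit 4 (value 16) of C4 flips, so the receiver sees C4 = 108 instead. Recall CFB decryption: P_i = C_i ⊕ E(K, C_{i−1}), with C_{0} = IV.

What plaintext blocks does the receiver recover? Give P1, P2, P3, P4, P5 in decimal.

Only C4 changed, to 108. In CFB, a change in C_i flips the same bit in P_i and garbles P_{i+1}. Decrypting the received ciphertext:
P1: E(K, 77) = 8; 61 ⊕ 8 = 53.
P2: E(K, 61) = 248; 124 ⊕ 248 = 132.
P3: E(K, 124) = 55; 203 ⊕ 55 = 252.
P4: E(K, 203) = 134; 108 ⊕ 134 = 234.
P5: E(K, 108) = 39; 86 ⊕ 39 = 113.
Blocks that differ from the original plaintext: P4, P5.

P1 = 53, P2 = 132, P3 = 252, P4 = 234, P5 = 113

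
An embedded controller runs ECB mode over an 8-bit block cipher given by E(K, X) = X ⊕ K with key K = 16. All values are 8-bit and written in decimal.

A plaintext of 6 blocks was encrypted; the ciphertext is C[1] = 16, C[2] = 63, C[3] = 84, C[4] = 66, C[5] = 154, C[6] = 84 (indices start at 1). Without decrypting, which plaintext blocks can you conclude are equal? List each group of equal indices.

ECB encrypts each block independently with the same key, so equal ciphertext blocks imply equal plaintext blocks.
C[3] = C[6] = 84, so P[3] = P[6].

P[3] = P[6]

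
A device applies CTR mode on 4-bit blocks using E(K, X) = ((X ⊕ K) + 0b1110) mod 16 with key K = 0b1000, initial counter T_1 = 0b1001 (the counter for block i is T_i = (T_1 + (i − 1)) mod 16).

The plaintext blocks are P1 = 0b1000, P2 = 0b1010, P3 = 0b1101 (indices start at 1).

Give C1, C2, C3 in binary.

CTR encryption: S_i = E(K, T_i) where T_i is the counter for block i; C_i = P_i ⊕ S_i.
C1: T = 0b1001, S = E(K, T) = 0b1111; 0b1000 ⊕ 0b1111 = 0b0111.
C2: T = 0b1010, S = E(K, T) = 0b0000; 0b1010 ⊕ 0b0000 = 0b1010.
C3: T = 0b1011, S = E(K, T) = 0b0001; 0b1101 ⊕ 0b0001 = 0b1100.

C1 = 0b0111, C2 = 0b1010, C3 = 0b1100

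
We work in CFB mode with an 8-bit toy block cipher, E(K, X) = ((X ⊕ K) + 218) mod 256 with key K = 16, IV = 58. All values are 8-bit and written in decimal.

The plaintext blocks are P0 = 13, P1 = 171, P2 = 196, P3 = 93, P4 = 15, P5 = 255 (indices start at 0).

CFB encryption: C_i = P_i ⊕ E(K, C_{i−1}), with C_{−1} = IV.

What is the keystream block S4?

C0: E(K, 58) = 4; 13 ⊕ 4 = 9.
C1: E(K, 9) = 243; 171 ⊕ 243 = 88.
C2: E(K, 88) = 34; 196 ⊕ 34 = 230.
C3: E(K, 230) = 208; 93 ⊕ 208 = 141.
C4: E(K, 141) = 119; 15 ⊕ 119 = 120.
So S4 = 119.

119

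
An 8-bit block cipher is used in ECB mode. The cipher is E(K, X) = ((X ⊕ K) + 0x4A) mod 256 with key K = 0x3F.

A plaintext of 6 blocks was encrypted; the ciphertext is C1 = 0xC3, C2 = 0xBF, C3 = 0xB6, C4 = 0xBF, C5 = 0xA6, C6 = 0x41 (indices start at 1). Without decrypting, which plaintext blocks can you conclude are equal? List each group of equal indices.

P2 = P4

ECB encrypts each block independently with the same key, so equal ciphertext blocks imply equal plaintext blocks.
C2 = C4 = 0xBF, so P2 = P4.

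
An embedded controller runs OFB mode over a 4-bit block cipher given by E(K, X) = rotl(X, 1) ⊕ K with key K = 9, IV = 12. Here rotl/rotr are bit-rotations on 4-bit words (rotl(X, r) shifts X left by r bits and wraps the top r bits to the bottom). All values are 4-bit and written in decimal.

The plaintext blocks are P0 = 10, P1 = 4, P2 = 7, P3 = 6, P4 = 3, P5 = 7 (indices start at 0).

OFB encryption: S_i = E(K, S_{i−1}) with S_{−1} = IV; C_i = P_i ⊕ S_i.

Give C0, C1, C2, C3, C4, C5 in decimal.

C0 = 10, C1 = 13, C2 = 13, C3 = 10, C4 = 3, C5 = 14

C0: S = E(K, 12) = 0; 10 ⊕ 0 = 10.
C1: S = E(K, 0) = 9; 4 ⊕ 9 = 13.
C2: S = E(K, 9) = 10; 7 ⊕ 10 = 13.
C3: S = E(K, 10) = 12; 6 ⊕ 12 = 10.
C4: S = E(K, 12) = 0; 3 ⊕ 0 = 3.
C5: S = E(K, 0) = 9; 7 ⊕ 9 = 14.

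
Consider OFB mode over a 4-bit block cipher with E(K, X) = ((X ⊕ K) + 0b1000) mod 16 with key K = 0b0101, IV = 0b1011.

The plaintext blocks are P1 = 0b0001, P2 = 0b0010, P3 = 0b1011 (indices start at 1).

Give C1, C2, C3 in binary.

OFB encryption: S_i = E(K, S_{i−1}) with S_{0} = IV; C_i = P_i ⊕ S_i.
C1: S = E(K, 0b1011) = 0b0110; 0b0001 ⊕ 0b0110 = 0b0111.
C2: S = E(K, 0b0110) = 0b1011; 0b0010 ⊕ 0b1011 = 0b1001.
C3: S = E(K, 0b1011) = 0b0110; 0b1011 ⊕ 0b0110 = 0b1101.

C1 = 0b0111, C2 = 0b1001, C3 = 0b1101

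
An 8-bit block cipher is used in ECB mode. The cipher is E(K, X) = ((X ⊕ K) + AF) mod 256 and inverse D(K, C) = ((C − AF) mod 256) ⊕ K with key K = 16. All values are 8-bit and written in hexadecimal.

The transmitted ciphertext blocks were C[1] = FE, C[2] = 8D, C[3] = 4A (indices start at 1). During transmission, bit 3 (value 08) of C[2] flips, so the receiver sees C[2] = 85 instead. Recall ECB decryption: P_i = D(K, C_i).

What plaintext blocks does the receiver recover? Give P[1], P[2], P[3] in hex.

P[1] = 59, P[2] = C0, P[3] = 8D

Only C[2] changed, to 85. In ECB, a change in C_i affects only P_i. Decrypting the received ciphertext:
P[1]: D(K, FE) = 59.
P[2]: D(K, 85) = C0.
P[3]: D(K, 4A) = 8D.
Blocks that differ from the original plaintext: P[2].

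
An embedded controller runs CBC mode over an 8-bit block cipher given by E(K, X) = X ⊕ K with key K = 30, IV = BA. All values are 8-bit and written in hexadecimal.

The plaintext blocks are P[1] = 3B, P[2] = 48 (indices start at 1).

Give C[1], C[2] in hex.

C[1] = B1, C[2] = C9

CBC encryption: C_i = E(K, P_i ⊕ C_{i−1}), with C_{0} = IV.
C[1]: P[1] ⊕ BA = 81; E(K, 81) = B1.
C[2]: P[2] ⊕ B1 = F9; E(K, F9) = C9.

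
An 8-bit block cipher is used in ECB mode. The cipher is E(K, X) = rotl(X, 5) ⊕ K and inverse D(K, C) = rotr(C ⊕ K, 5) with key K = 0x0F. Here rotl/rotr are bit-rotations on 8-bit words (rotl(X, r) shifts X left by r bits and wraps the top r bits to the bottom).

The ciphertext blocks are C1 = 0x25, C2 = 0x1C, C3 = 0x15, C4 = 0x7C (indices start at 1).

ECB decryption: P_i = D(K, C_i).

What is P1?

P1: D(K, 0x25) = 0x51.

P1 = 0x51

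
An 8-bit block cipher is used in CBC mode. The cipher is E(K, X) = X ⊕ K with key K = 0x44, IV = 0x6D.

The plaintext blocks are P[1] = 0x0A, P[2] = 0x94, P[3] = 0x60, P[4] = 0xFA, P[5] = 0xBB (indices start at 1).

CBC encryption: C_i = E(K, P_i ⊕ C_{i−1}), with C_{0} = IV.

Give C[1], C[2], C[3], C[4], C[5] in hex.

C[1]: P[1] ⊕ 0x6D = 0x67; E(K, 0x67) = 0x23.
C[2]: P[2] ⊕ 0x23 = 0xB7; E(K, 0xB7) = 0xF3.
C[3]: P[3] ⊕ 0xF3 = 0x93; E(K, 0x93) = 0xD7.
C[4]: P[4] ⊕ 0xD7 = 0x2D; E(K, 0x2D) = 0x69.
C[5]: P[5] ⊕ 0x69 = 0xD2; E(K, 0xD2) = 0x96.

C[1] = 0x23, C[2] = 0xF3, C[3] = 0xD7, C[4] = 0x69, C[5] = 0x96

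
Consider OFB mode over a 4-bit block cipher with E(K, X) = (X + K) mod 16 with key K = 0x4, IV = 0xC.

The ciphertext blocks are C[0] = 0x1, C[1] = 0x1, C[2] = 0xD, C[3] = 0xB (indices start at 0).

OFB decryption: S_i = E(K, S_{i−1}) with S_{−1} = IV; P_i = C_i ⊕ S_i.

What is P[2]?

P[2] = 0x5

P[0]: S = E(K, 0xC) = 0x0; 0x1 ⊕ 0x0 = 0x1.
P[1]: S = E(K, 0x0) = 0x4; 0x1 ⊕ 0x4 = 0x5.
P[2]: S = E(K, 0x4) = 0x8; 0xD ⊕ 0x8 = 0x5.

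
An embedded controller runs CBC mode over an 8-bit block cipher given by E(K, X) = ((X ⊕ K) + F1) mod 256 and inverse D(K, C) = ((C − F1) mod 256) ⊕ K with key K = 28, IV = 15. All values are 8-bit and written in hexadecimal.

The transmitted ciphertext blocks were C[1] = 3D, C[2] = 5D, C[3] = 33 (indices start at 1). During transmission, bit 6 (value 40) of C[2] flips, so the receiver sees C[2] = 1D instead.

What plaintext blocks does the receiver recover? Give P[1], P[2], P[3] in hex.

P[1] = 71, P[2] = 39, P[3] = 77

CBC decryption: P_i = D(K, C_i) ⊕ C_{i−1}, with C_{0} = IV.
Only C[2] changed, to 1D. In CBC, a change in C_i garbles P_i and flips the same bit in P_{i+1}. Decrypting the received ciphertext:
P[1]: D(K, 3D) = 64; 64 ⊕ 15 = 71.
P[2]: D(K, 1D) = 04; 04 ⊕ 3D = 39.
P[3]: D(K, 33) = 6A; 6A ⊕ 1D = 77.
Blocks that differ from the original plaintext: P[2], P[3].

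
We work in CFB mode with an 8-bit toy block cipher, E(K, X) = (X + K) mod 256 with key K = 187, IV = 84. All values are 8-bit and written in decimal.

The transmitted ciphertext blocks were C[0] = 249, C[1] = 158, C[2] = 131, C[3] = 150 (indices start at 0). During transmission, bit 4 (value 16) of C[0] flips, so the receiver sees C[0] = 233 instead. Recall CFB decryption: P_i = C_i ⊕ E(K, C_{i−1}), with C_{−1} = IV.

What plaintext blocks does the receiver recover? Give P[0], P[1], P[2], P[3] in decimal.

P[0] = 230, P[1] = 58, P[2] = 218, P[3] = 168

Only C[0] changed, to 233. In CFB, a change in C_i flips the same bit in P_i and garbles P_{i+1}. Decrypting the received ciphertext:
P[0]: E(K, 84) = 15; 233 ⊕ 15 = 230.
P[1]: E(K, 233) = 164; 158 ⊕ 164 = 58.
P[2]: E(K, 158) = 89; 131 ⊕ 89 = 218.
P[3]: E(K, 131) = 62; 150 ⊕ 62 = 168.
Blocks that differ from the original plaintext: P[0], P[1].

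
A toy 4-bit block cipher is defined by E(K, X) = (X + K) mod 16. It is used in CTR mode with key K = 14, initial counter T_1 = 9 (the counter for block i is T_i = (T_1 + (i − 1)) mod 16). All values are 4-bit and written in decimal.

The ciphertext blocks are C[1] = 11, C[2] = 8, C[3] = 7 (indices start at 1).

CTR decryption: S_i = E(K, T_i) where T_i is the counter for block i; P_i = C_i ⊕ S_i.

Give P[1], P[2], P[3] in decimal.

P[1]: T = 9, S = E(K, T) = 7; 11 ⊕ 7 = 12.
P[2]: T = 10, S = E(K, T) = 8; 8 ⊕ 8 = 0.
P[3]: T = 11, S = E(K, T) = 9; 7 ⊕ 9 = 14.

P[1] = 12, P[2] = 0, P[3] = 14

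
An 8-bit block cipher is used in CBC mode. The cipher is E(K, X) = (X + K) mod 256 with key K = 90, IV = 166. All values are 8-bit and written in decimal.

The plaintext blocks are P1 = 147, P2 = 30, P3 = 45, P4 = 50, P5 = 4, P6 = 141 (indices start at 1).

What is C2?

C2 = 235

CBC encryption: C_i = E(K, P_i ⊕ C_{i−1}), with C_{0} = IV.
C1: P1 ⊕ 166 = 53; E(K, 53) = 143.
C2: P2 ⊕ 143 = 145; E(K, 145) = 235.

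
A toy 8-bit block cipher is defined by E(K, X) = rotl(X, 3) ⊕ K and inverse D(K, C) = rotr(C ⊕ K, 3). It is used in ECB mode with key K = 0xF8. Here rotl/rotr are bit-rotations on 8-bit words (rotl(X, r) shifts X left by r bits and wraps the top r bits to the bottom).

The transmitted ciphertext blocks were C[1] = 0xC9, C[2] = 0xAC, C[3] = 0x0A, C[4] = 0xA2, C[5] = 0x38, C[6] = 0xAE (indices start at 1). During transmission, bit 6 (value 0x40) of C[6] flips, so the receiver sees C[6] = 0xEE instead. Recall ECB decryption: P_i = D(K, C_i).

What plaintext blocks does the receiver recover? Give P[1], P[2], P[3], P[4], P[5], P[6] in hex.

P[1] = 0x26, P[2] = 0x8A, P[3] = 0x5E, P[4] = 0x4B, P[5] = 0x18, P[6] = 0xC2

Only C[6] changed, to 0xEE. In ECB, a change in C_i affects only P_i. Decrypting the received ciphertext:
P[1]: D(K, 0xC9) = 0x26.
P[2]: D(K, 0xAC) = 0x8A.
P[3]: D(K, 0x0A) = 0x5E.
P[4]: D(K, 0xA2) = 0x4B.
P[5]: D(K, 0x38) = 0x18.
P[6]: D(K, 0xEE) = 0xC2.
Blocks that differ from the original plaintext: P[6].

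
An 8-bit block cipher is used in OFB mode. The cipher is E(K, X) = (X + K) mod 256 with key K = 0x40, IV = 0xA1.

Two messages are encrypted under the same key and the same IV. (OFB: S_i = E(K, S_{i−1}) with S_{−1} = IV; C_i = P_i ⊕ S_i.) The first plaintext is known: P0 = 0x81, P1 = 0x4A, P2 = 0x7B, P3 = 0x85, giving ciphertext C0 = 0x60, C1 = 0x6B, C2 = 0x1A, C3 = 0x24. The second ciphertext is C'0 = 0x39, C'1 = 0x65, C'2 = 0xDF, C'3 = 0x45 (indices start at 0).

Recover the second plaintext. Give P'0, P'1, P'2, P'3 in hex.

In OFB with a reused IV, both messages share the same keystream S_i, so C_i ⊕ C'_i = P_i ⊕ P'_i and thus P'_i = P_i ⊕ C_i ⊕ C'_i.
P'0: 0x81 ⊕ 0x60 ⊕ 0x39 = 0xD8.
P'1: 0x4A ⊕ 0x6B ⊕ 0x65 = 0x44.
P'2: 0x7B ⊕ 0x1A ⊕ 0xDF = 0xBE.
P'3: 0x85 ⊕ 0x24 ⊕ 0x45 = 0xE4.

P'0 = 0xD8, P'1 = 0x44, P'2 = 0xBE, P'3 = 0xE4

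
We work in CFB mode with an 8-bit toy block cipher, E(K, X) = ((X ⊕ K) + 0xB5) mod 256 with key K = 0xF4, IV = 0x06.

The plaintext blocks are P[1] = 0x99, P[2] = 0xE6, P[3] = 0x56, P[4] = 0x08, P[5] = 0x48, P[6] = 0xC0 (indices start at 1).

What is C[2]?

CFB encryption: C_i = P_i ⊕ E(K, C_{i−1}), with C_{0} = IV.
C[1]: E(K, 0x06) = 0xA7; 0x99 ⊕ 0xA7 = 0x3E.
C[2]: E(K, 0x3E) = 0x7F; 0xE6 ⊕ 0x7F = 0x99.

C[2] = 0x99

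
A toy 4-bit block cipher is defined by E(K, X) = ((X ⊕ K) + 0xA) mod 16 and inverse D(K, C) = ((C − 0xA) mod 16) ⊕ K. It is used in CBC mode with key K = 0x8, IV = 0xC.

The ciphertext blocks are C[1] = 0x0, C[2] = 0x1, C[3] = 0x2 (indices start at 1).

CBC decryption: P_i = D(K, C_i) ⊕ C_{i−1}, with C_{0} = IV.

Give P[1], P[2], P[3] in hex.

P[1]: D(K, 0x0) = 0xE; 0xE ⊕ 0xC = 0x2.
P[2]: D(K, 0x1) = 0xF; 0xF ⊕ 0x0 = 0xF.
P[3]: D(K, 0x2) = 0x0; 0x0 ⊕ 0x1 = 0x1.

P[1] = 0x2, P[2] = 0xF, P[3] = 0x1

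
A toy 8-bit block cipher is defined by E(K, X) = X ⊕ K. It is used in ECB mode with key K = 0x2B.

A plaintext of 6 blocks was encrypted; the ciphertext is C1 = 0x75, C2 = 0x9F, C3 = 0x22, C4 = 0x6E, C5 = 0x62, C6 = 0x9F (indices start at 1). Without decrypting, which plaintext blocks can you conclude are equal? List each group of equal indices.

P2 = P6

ECB encrypts each block independently with the same key, so equal ciphertext blocks imply equal plaintext blocks.
C2 = C6 = 0x9F, so P2 = P6.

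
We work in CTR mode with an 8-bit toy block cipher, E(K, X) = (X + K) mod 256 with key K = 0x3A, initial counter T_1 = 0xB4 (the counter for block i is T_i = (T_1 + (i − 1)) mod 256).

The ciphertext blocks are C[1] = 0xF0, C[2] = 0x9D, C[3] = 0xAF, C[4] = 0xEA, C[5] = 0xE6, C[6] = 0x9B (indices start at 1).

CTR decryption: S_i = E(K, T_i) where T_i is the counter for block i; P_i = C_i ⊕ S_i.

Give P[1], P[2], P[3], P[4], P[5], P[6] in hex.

P[1]: T = 0xB4, S = E(K, T) = 0xEE; 0xF0 ⊕ 0xEE = 0x1E.
P[2]: T = 0xB5, S = E(K, T) = 0xEF; 0x9D ⊕ 0xEF = 0x72.
P[3]: T = 0xB6, S = E(K, T) = 0xF0; 0xAF ⊕ 0xF0 = 0x5F.
P[4]: T = 0xB7, S = E(K, T) = 0xF1; 0xEA ⊕ 0xF1 = 0x1B.
P[5]: T = 0xB8, S = E(K, T) = 0xF2; 0xE6 ⊕ 0xF2 = 0x14.
P[6]: T = 0xB9, S = E(K, T) = 0xF3; 0x9B ⊕ 0xF3 = 0x68.

P[1] = 0x1E, P[2] = 0x72, P[3] = 0x5F, P[4] = 0x1B, P[5] = 0x14, P[6] = 0x68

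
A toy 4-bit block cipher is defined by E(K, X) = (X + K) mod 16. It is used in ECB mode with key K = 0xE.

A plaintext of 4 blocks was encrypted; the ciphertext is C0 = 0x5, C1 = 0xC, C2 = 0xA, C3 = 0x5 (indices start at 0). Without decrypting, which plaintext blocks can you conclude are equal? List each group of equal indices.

ECB encrypts each block independently with the same key, so equal ciphertext blocks imply equal plaintext blocks.
C0 = C3 = 0x5, so P0 = P3.

P0 = P3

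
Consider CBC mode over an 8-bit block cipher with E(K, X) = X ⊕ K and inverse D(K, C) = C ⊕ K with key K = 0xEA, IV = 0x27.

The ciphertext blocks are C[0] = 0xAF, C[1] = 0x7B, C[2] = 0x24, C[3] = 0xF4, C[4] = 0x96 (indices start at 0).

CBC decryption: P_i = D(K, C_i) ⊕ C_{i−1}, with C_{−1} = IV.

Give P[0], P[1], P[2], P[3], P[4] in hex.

P[0]: D(K, 0xAF) = 0x45; 0x45 ⊕ 0x27 = 0x62.
P[1]: D(K, 0x7B) = 0x91; 0x91 ⊕ 0xAF = 0x3E.
P[2]: D(K, 0x24) = 0xCE; 0xCE ⊕ 0x7B = 0xB5.
P[3]: D(K, 0xF4) = 0x1E; 0x1E ⊕ 0x24 = 0x3A.
P[4]: D(K, 0x96) = 0x7C; 0x7C ⊕ 0xF4 = 0x88.

P[0] = 0x62, P[1] = 0x3E, P[2] = 0xB5, P[3] = 0x3A, P[4] = 0x88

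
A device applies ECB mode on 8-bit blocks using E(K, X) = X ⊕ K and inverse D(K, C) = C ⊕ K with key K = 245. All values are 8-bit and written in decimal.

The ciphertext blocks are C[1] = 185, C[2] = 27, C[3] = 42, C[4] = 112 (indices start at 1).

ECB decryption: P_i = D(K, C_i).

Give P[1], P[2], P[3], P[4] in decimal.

P[1]: D(K, 185) = 76.
P[2]: D(K, 27) = 238.
P[3]: D(K, 42) = 223.
P[4]: D(K, 112) = 133.

P[1] = 76, P[2] = 238, P[3] = 223, P[4] = 133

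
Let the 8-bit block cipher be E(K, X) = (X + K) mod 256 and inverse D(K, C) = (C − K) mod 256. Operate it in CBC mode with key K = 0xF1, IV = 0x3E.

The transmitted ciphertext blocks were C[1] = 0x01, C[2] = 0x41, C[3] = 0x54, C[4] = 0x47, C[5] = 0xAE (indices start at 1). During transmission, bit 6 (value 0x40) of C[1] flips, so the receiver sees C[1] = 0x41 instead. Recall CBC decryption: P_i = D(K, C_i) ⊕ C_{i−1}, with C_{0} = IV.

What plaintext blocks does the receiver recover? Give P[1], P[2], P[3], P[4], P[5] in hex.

P[1] = 0x6E, P[2] = 0x11, P[3] = 0x22, P[4] = 0x02, P[5] = 0xFA

Only C[1] changed, to 0x41. In CBC, a change in C_i garbles P_i and flips the same bit in P_{i+1}. Decrypting the received ciphertext:
P[1]: D(K, 0x41) = 0x50; 0x50 ⊕ 0x3E = 0x6E.
P[2]: D(K, 0x41) = 0x50; 0x50 ⊕ 0x41 = 0x11.
P[3]: D(K, 0x54) = 0x63; 0x63 ⊕ 0x41 = 0x22.
P[4]: D(K, 0x47) = 0x56; 0x56 ⊕ 0x54 = 0x02.
P[5]: D(K, 0xAE) = 0xBD; 0xBD ⊕ 0x47 = 0xFA.
Blocks that differ from the original plaintext: P[1], P[2].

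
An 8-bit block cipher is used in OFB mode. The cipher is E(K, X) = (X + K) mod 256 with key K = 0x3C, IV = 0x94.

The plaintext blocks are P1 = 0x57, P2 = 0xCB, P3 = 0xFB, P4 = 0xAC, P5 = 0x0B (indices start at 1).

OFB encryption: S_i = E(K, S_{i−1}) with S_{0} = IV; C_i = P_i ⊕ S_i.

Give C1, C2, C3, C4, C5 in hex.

C1: S = E(K, 0x94) = 0xD0; 0x57 ⊕ 0xD0 = 0x87.
C2: S = E(K, 0xD0) = 0x0C; 0xCB ⊕ 0x0C = 0xC7.
C3: S = E(K, 0x0C) = 0x48; 0xFB ⊕ 0x48 = 0xB3.
C4: S = E(K, 0x48) = 0x84; 0xAC ⊕ 0x84 = 0x28.
C5: S = E(K, 0x84) = 0xC0; 0x0B ⊕ 0xC0 = 0xCB.

C1 = 0x87, C2 = 0xC7, C3 = 0xB3, C4 = 0x28, C5 = 0xCB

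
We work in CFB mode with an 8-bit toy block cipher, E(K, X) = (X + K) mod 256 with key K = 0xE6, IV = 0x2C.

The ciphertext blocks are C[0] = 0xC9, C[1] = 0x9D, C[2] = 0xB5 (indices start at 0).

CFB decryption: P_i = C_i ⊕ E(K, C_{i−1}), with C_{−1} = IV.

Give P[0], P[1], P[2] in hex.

P[0] = 0xDB, P[1] = 0x32, P[2] = 0x36

P[0]: E(K, 0x2C) = 0x12; 0xC9 ⊕ 0x12 = 0xDB.
P[1]: E(K, 0xC9) = 0xAF; 0x9D ⊕ 0xAF = 0x32.
P[2]: E(K, 0x9D) = 0x83; 0xB5 ⊕ 0x83 = 0x36.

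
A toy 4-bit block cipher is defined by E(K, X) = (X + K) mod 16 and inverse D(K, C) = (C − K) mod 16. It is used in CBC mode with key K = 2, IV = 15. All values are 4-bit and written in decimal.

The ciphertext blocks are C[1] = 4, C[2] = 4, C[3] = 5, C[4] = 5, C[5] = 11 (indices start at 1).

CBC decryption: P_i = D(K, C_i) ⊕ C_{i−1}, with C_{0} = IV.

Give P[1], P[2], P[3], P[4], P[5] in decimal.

P[1]: D(K, 4) = 2; 2 ⊕ 15 = 13.
P[2]: D(K, 4) = 2; 2 ⊕ 4 = 6.
P[3]: D(K, 5) = 3; 3 ⊕ 4 = 7.
P[4]: D(K, 5) = 3; 3 ⊕ 5 = 6.
P[5]: D(K, 11) = 9; 9 ⊕ 5 = 12.

P[1] = 13, P[2] = 6, P[3] = 7, P[4] = 6, P[5] = 12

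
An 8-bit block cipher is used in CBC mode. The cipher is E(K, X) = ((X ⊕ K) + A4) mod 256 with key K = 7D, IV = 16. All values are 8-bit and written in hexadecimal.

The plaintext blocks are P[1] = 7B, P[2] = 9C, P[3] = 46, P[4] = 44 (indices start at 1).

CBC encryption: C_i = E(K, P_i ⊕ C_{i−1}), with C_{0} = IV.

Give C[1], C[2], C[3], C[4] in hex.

C[1] = B4, C[2] = F9, C[3] = 66, C[4] = 03

C[1]: P[1] ⊕ 16 = 6D; E(K, 6D) = B4.
C[2]: P[2] ⊕ B4 = 28; E(K, 28) = F9.
C[3]: P[3] ⊕ F9 = BF; E(K, BF) = 66.
C[4]: P[4] ⊕ 66 = 22; E(K, 22) = 03.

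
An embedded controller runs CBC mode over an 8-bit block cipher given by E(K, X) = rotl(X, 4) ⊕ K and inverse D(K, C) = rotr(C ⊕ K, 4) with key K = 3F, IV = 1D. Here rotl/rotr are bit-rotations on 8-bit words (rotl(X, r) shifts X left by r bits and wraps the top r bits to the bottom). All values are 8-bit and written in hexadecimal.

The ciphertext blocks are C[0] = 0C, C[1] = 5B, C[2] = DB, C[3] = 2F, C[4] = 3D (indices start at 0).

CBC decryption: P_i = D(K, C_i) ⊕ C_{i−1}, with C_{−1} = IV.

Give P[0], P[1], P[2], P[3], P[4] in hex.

P[0] = 2E, P[1] = 4A, P[2] = 15, P[3] = DA, P[4] = 0F

P[0]: D(K, 0C) = 33; 33 ⊕ 1D = 2E.
P[1]: D(K, 5B) = 46; 46 ⊕ 0C = 4A.
P[2]: D(K, DB) = 4E; 4E ⊕ 5B = 15.
P[3]: D(K, 2F) = 01; 01 ⊕ DB = DA.
P[4]: D(K, 3D) = 20; 20 ⊕ 2F = 0F.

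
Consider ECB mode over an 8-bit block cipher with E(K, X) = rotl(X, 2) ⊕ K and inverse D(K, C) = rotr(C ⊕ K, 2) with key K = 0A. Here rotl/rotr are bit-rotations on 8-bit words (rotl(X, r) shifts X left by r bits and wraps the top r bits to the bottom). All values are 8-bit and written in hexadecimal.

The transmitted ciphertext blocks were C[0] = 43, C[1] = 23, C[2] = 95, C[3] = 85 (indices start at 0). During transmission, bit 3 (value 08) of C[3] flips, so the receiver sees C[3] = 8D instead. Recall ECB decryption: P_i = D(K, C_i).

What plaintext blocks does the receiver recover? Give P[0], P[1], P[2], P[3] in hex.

P[0] = 52, P[1] = 4A, P[2] = E7, P[3] = E1

Only C[3] changed, to 8D. In ECB, a change in C_i affects only P_i. Decrypting the received ciphertext:
P[0]: D(K, 43) = 52.
P[1]: D(K, 23) = 4A.
P[2]: D(K, 95) = E7.
P[3]: D(K, 8D) = E1.
Blocks that differ from the original plaintext: P[3].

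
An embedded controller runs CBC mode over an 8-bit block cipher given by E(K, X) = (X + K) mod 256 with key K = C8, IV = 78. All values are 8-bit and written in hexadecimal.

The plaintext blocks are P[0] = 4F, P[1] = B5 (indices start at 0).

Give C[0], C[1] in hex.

CBC encryption: C_i = E(K, P_i ⊕ C_{i−1}), with C_{−1} = IV.
C[0]: P[0] ⊕ 78 = 37; E(K, 37) = FF.
C[1]: P[1] ⊕ FF = 4A; E(K, 4A) = 12.

C[0] = FF, C[1] = 12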